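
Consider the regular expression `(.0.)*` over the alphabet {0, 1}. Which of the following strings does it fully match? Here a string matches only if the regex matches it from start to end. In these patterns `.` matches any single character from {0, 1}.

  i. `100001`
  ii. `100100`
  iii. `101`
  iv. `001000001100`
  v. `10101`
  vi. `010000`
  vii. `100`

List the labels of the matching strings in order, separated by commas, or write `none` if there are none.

i → match
ii → match
iii → match
iv → match
v → no match
vi → no match
vii → match

i, ii, iii, iv, vii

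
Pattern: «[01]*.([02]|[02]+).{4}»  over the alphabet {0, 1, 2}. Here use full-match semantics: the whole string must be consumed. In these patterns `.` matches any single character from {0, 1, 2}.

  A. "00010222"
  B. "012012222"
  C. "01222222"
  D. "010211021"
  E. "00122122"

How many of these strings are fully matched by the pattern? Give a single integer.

A → no match
B → no match
C → match
D → no match
E → match
Total matched: 2

2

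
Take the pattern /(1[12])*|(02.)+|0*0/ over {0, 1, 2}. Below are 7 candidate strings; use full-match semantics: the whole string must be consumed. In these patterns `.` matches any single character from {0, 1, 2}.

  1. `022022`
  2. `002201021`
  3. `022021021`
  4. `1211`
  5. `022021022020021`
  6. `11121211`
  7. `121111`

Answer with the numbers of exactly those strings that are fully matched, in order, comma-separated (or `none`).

1 → match
2 → no match
3 → match
4 → match
5 → match
6 → match
7 → match

1, 3, 4, 5, 6, 7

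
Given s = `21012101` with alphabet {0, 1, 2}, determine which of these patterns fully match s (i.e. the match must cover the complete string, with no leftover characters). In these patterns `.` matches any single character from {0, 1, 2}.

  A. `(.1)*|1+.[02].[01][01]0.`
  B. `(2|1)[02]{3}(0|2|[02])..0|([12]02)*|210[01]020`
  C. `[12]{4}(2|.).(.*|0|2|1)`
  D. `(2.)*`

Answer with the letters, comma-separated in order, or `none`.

A

A → match
B → no match
C → no match
D → no match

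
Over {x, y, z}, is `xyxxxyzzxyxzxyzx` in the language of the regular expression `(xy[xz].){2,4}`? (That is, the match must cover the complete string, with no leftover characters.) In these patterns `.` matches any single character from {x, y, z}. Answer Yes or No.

Yes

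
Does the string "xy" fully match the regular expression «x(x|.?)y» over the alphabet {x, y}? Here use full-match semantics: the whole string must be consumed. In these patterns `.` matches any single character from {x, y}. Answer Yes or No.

Yes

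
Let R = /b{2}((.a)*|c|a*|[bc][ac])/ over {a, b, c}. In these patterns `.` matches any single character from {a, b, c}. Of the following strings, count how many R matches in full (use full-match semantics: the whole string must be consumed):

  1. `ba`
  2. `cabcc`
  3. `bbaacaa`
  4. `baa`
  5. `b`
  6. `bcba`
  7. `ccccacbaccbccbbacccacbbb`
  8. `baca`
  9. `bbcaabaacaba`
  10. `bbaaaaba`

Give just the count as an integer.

1

1 → no match
2 → no match — must start with `b`
3 → no match
4 → no match
5 → no match
6 → no match
7 → no match — must start with `b`
8 → no match
9 → no match
10 → match
Total matched: 1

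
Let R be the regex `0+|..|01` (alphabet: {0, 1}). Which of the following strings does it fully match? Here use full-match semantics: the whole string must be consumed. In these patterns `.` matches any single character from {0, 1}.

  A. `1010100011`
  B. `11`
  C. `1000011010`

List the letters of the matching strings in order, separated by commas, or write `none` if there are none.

A → no match
B → match
C → no match

B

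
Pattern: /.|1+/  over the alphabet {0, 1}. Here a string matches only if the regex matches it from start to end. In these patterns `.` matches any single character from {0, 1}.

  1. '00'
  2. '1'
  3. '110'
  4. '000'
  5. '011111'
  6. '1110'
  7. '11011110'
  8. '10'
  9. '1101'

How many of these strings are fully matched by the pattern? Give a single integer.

1

1 → no match
2 → match
3 → no match
4 → no match
5 → no match
6 → no match
7 → no match
8 → no match
9 → no match
Total matched: 1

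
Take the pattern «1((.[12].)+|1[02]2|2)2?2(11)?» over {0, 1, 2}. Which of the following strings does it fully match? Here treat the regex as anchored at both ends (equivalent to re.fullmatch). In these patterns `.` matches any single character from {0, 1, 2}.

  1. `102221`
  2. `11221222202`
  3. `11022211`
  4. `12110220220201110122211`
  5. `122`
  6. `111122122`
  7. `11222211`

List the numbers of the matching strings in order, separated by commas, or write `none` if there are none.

2, 3, 4, 5, 6, 7

1. `102221` → no match
2. `11221222202` → match
3. `11022211` → match
4 → match
5. `122` → match
6. `111122122` → match
7. `11222211` → match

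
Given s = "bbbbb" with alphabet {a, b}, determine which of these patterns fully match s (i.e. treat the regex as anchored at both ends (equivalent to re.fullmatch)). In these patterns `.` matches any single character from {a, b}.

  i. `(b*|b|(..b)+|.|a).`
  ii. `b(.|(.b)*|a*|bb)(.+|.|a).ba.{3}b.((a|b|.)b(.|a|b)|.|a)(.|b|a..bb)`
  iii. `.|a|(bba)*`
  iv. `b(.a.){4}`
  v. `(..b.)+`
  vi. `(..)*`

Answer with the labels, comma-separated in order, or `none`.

i → match
ii → no match
iii → no match
iv → no match
v → no match
vi → no match

i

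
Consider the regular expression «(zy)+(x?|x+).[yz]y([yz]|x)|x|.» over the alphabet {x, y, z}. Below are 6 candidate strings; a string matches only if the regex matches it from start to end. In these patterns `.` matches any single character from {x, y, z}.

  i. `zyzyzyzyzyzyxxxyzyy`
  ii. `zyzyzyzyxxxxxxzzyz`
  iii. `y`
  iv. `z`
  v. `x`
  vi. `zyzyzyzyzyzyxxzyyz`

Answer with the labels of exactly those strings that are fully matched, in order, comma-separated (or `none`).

i, ii, iii, iv, v, vi

i → match
ii → match
iii. `y` → match
iv. `z` → match
v. `x` → match
vi → match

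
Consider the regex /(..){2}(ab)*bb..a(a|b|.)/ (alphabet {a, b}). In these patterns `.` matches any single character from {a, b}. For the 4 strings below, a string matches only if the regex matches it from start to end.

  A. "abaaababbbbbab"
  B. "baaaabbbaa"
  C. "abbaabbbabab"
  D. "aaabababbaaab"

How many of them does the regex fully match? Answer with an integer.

A → match
B → no match
C → match
D → no match
Total matched: 2

2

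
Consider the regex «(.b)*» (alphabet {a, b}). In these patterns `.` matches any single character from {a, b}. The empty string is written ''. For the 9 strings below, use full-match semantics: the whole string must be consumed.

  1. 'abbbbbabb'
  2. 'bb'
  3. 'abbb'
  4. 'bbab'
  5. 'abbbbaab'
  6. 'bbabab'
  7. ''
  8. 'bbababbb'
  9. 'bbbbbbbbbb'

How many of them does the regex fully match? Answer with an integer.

7

1. 'abbbbbabb' → no match
2. 'bb' → match
3. 'abbb' → match
4. 'bbab' → match
5. 'abbbbaab' → no match
6. 'bbabab' → match
7. '' → match
8. 'bbababbb' → match
9. 'bbbbbbbbbb' → match
Total matched: 7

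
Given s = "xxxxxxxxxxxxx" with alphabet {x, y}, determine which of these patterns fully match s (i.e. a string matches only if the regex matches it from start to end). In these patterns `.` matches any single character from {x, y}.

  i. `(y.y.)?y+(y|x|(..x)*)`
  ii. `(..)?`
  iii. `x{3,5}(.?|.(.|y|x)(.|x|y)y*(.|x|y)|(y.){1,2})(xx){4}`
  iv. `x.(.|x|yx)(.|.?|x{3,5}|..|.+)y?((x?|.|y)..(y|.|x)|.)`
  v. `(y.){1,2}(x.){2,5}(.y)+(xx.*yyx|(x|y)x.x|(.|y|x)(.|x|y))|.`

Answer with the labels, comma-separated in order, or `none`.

iii, iv

i → no match
ii → no match
iii → match
iv → match
v → no match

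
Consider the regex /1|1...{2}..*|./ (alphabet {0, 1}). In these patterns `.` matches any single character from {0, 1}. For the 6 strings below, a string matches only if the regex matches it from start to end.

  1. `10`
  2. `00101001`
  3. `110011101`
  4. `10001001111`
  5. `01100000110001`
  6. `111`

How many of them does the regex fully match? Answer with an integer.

2

1 → no match
2 → no match
3 → match
4 → match
5 → no match
6 → no match
Total matched: 2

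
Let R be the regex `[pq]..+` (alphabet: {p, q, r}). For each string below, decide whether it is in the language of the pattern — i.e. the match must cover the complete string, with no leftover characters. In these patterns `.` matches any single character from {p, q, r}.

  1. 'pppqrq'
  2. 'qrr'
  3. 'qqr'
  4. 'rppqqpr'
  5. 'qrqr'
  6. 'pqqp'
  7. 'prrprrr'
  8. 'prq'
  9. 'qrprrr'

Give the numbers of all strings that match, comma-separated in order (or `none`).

1, 2, 3, 5, 6, 7, 8, 9

1 → match
2 → match
3 → match
4 → no match
5 → match
6 → match
7 → match
8 → match
9 → match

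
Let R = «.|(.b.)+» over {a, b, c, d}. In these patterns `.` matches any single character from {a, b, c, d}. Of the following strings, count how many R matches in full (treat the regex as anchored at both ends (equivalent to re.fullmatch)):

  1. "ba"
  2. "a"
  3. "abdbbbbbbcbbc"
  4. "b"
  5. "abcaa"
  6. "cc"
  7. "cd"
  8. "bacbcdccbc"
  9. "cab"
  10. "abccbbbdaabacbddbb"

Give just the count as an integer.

2

1 → no match
2 → match
3 → no match
4 → match
5 → no match
6 → no match
7 → no match
8 → no match
9 → no match
10 → no match
Total matched: 2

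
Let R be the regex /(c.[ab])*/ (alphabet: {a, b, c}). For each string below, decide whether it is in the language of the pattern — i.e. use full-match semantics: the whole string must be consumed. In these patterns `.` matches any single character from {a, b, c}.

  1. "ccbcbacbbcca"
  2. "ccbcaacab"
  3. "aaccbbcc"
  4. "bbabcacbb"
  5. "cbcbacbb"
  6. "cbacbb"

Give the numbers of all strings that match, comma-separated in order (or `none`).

1, 2, 6

1 → match
2 → match
3 → no match
4 → no match
5 → no match
6 → match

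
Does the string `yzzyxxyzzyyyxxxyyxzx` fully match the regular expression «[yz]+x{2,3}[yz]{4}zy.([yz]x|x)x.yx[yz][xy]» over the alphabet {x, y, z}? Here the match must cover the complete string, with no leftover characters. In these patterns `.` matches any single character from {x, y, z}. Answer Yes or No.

No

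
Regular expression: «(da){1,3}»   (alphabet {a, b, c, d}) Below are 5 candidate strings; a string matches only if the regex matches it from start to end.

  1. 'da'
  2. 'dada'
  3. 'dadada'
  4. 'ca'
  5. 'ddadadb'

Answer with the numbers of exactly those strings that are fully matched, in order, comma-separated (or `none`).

1 → match
2 → match
3 → match
4 → no match — must start with 'da'
5 → no match — must start with 'da'

1, 2, 3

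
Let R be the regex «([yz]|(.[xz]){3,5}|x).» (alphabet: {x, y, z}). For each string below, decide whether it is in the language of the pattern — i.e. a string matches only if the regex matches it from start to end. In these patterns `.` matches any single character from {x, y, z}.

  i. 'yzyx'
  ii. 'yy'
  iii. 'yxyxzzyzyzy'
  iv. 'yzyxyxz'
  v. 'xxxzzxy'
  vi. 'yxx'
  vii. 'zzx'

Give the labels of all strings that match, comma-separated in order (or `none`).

i. 'yzyx' → no match
ii. 'yy' → match
iii. 'yxyxzzyzyzy' → match
iv. 'yzyxyxz' → match
v. 'xxxzzxy' → match
vi. 'yxx' → no match
vii. 'zzx' → no match

ii, iii, iv, v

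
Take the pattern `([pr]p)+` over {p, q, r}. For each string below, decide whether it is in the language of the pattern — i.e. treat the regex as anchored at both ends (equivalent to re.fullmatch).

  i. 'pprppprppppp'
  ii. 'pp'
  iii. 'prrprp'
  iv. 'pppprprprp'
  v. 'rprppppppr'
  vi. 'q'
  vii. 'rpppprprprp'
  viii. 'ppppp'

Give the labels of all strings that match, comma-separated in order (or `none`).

i, ii, iv

i → match
ii → match
iii → no match
iv → match
v → no match — must end with 'p'
vi → no match — must end with 'p'
vii → no match
viii → no match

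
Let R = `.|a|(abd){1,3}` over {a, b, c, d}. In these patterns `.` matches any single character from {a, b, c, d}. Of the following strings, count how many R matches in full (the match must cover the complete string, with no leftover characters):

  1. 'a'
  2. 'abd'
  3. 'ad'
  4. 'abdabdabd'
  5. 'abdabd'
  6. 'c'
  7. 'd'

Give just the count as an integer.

1. 'a' → match
2. 'abd' → match
3. 'ad' → no match
4. 'abdabdabd' → match
5. 'abdabd' → match
6. 'c' → match
7. 'd' → match
Total matched: 6

6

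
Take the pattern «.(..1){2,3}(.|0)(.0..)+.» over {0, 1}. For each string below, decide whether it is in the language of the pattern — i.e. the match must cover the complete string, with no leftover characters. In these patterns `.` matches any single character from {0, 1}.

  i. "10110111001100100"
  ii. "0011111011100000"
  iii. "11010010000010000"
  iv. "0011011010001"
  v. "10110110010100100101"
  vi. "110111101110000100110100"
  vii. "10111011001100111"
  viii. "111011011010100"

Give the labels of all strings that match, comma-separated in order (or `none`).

i, ii, iii, iv, v, vi, vii

i → match
ii → match
iii → match
iv → match
v → match
vi → match
vii → match
viii → no match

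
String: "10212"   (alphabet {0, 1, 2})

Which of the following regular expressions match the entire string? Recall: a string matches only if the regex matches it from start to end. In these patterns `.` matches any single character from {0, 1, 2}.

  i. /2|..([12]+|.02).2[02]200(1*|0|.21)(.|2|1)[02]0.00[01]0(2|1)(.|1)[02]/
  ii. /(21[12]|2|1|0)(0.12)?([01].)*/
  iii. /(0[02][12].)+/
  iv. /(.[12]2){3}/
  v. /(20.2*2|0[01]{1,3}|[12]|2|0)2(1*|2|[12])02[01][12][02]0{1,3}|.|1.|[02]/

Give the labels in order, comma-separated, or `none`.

ii

i → no match
ii → match
iii → no match — must start with "0"
iv → no match
v → no match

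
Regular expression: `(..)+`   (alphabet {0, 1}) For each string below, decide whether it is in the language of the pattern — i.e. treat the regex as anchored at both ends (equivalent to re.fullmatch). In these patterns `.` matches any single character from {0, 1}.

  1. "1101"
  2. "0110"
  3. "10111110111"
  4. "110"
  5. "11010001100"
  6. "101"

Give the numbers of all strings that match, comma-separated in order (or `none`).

1, 2

1 → match
2 → match
3 → no match
4 → no match
5 → no match
6 → no match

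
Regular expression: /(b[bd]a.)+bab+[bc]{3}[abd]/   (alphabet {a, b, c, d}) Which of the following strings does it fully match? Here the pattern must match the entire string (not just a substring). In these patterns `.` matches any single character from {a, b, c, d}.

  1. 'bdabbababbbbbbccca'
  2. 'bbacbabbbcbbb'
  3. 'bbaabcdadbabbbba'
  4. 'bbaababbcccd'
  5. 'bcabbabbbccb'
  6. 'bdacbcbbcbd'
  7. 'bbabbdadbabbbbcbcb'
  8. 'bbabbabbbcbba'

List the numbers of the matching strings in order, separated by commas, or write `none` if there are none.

2, 4, 7, 8

1 → no match
2 → match
3 → no match
4 → match
5 → no match
6 → no match
7 → match
8 → match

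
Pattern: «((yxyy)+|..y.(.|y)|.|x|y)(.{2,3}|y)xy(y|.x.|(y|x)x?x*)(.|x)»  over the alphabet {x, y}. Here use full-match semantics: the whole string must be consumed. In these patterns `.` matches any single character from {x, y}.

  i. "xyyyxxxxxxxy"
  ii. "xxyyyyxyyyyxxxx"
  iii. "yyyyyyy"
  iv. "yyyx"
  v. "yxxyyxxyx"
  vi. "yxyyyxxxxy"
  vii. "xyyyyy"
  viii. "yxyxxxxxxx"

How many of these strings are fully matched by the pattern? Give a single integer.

i → no match
ii → no match
iii → no match
iv → no match
v → no match
vi → no match
vii → no match
viii → no match
Total matched: 0

0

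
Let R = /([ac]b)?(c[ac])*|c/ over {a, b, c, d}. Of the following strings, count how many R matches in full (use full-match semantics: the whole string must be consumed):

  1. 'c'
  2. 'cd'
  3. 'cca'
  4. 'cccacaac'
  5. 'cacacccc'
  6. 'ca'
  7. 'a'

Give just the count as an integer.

3

1 → match
2 → no match
3 → no match
4 → no match
5 → match
6 → match
7 → no match
Total matched: 3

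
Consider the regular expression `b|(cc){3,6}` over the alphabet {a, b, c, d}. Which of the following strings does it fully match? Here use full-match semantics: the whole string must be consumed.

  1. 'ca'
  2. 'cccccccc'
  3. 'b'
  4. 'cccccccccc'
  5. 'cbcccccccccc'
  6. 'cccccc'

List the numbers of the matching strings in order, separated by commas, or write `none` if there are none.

1 → no match
2 → match
3 → match
4 → match
5 → no match
6 → match

2, 3, 4, 6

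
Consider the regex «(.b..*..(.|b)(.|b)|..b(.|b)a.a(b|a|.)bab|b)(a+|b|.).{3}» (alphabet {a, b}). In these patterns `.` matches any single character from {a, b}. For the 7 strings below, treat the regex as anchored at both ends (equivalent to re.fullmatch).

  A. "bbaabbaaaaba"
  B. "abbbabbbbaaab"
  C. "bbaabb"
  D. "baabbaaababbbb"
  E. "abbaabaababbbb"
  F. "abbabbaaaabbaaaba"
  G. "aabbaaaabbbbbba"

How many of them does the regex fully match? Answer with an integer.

A → match
B → match
C → no match
D → no match
E → match
F → match
G → no match
Total matched: 4

4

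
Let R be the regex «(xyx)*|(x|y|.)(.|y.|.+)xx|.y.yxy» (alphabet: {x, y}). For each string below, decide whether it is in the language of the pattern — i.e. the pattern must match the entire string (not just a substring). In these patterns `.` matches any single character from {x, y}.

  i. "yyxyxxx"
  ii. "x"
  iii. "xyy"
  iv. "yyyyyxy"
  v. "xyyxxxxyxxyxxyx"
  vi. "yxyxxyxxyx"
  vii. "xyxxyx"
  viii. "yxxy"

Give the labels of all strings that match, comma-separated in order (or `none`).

i → match
ii → no match
iii → no match
iv → no match
v → no match
vi → no match
vii → match
viii → no match

i, vii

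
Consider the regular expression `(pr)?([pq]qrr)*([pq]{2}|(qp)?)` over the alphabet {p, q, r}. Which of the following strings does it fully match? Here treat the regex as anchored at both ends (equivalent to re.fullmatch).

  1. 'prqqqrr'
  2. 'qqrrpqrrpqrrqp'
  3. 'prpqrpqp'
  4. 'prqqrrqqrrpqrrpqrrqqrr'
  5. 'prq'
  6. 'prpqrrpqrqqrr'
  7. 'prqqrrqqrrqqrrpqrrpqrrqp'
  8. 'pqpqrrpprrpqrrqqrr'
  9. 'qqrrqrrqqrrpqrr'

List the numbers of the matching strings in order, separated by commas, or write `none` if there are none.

1 → no match
2 → match
3 → no match
4 → match
5 → no match
6 → no match
7 → match
8 → no match
9 → no match

2, 4, 7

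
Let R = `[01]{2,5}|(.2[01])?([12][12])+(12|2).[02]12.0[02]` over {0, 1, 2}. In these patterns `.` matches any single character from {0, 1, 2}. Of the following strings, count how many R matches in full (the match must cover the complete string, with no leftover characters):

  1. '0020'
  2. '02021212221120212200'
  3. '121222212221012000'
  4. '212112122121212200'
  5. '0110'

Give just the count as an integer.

1. '0020' → no match
2 → match
3 → match
4 → match
5. '0110' → match
Total matched: 4

4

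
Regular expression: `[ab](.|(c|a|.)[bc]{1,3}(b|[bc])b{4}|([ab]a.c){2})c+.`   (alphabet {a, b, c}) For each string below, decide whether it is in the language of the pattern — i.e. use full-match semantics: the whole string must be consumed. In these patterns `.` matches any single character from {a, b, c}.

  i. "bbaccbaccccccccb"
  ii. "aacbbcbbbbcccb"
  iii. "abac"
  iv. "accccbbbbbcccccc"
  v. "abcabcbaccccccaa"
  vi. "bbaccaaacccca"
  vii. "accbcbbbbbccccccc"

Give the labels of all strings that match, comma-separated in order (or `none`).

i, ii, iv, vi, vii

i → match
ii → match
iii. "abac" → no match
iv → match
v → no match
vi → match
vii → match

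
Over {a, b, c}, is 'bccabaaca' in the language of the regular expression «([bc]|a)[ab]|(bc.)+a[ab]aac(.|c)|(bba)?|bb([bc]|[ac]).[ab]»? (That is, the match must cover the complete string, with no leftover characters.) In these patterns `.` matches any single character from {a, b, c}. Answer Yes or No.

Yes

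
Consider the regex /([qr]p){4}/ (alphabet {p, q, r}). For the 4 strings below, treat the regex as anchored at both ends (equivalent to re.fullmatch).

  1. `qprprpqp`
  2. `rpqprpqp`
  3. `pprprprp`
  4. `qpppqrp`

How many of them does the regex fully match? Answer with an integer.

2

1. `qprprpqp` → match
2. `rpqprpqp` → match
3. `pprprprp` → no match
4. `qpppqrp` → no match
Total matched: 2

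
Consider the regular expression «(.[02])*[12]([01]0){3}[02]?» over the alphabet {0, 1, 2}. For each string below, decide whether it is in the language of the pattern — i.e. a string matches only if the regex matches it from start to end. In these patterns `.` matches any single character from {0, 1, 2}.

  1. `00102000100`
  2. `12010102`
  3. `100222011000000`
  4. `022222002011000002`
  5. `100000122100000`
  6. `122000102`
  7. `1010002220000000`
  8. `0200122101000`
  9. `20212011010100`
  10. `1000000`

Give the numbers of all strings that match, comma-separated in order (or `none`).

4, 5, 7, 8, 10

1 → no match
2 → no match
3 → no match
4 → match
5 → match
6 → no match
7 → match
8 → match
9 → no match
10 → match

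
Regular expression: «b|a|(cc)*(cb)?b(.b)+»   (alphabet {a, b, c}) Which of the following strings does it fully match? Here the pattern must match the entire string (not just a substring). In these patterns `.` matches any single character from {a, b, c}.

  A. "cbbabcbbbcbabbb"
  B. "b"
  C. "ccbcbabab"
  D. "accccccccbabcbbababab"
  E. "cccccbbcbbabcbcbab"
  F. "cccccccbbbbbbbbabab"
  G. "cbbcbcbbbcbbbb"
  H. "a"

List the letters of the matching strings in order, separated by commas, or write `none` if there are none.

A → match
B → match
C → match
D → no match
E → no match
F → match
G → no match
H → match

A, B, C, F, H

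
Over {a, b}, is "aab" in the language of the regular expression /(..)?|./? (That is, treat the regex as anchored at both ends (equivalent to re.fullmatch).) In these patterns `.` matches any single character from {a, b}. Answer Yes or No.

No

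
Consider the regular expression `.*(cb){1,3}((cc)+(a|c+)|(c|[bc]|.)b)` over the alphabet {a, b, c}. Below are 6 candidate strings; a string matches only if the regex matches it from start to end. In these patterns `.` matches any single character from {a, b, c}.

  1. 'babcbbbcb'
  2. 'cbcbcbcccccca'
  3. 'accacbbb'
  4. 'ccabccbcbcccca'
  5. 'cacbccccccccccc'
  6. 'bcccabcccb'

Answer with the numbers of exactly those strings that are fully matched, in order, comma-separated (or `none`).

2, 3, 4, 5

1 → no match
2 → match
3 → match
4 → match
5 → match
6 → no match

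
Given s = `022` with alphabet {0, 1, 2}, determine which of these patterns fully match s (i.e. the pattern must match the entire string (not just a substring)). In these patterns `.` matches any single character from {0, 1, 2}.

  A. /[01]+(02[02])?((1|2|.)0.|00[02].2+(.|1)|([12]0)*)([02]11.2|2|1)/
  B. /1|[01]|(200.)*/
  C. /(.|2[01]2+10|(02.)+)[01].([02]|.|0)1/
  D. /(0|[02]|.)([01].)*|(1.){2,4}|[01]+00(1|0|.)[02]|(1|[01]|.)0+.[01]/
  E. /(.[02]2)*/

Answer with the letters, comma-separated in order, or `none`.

A → no match
B → no match
C → no match — must end with `1`
D → no match
E → match

E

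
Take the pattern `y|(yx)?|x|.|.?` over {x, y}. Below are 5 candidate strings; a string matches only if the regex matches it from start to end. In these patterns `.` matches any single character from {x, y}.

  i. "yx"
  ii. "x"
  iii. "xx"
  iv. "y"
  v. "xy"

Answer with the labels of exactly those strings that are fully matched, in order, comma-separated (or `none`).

i, ii, iv

i → match
ii → match
iii → no match
iv → match
v → no match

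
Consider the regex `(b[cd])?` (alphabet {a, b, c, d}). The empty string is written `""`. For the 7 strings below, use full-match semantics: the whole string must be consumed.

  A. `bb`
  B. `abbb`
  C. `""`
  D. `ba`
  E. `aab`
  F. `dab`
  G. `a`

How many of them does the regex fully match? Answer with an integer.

A. `bb` → no match
B. `abbb` → no match
C. `""` → match
D. `ba` → no match
E. `aab` → no match
F. `dab` → no match
G. `a` → no match
Total matched: 1

1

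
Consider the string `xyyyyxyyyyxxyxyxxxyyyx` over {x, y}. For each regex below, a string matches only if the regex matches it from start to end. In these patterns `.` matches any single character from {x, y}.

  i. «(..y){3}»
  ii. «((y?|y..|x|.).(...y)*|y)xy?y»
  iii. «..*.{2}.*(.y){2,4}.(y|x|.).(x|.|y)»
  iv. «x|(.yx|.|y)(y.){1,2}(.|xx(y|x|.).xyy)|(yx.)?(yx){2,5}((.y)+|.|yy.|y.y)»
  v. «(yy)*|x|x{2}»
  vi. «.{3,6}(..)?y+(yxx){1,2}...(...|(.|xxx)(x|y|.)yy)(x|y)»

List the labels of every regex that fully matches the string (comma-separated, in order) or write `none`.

vi

i → no match — must end with `y`
ii → no match — must end with `y`
iii → no match
iv → no match
v → no match
vi → match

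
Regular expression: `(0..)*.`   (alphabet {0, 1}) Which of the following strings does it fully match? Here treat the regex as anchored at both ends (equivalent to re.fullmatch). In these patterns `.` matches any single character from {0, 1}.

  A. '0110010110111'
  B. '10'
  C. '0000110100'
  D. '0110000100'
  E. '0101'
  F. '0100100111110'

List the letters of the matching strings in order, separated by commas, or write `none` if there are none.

A, C, D, E

A → match
B → no match
C → match
D → match
E → match
F → no match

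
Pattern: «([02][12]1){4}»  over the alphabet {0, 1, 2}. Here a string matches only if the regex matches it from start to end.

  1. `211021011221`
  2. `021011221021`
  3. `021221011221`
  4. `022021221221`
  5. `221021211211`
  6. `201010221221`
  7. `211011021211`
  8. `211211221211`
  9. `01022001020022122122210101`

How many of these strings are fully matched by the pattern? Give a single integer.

1 → match
2 → match
3 → match
4 → no match
5 → match
6 → no match
7 → match
8 → match
9 → no match
Total matched: 6

6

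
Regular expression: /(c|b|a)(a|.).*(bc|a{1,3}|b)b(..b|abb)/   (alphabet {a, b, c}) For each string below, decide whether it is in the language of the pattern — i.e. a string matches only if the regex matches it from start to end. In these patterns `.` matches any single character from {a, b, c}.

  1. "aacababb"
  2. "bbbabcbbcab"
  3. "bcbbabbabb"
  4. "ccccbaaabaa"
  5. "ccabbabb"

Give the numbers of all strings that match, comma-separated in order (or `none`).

1, 2, 3, 5

1. "aacababb" → match
2. "bbbabcbbcab" → match
3. "bcbbabbabb" → match
4. "ccccbaaabaa" → no match
5. "ccabbabb" → match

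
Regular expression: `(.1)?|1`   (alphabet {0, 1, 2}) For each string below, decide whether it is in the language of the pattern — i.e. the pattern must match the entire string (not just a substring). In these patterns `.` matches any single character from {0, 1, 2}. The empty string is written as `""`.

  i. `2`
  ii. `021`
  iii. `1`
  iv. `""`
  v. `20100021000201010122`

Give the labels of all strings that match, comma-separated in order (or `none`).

iii, iv

i → no match
ii → no match
iii → match
iv → match
v → no match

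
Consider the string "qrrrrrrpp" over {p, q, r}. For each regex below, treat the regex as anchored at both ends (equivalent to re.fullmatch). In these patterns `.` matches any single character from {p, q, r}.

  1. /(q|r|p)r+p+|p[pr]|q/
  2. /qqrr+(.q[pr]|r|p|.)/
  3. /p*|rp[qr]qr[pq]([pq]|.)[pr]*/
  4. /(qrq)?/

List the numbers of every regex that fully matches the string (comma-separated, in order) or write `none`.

1

1 → match
2 → no match — must start with "qqrr"
3 → no match
4 → no match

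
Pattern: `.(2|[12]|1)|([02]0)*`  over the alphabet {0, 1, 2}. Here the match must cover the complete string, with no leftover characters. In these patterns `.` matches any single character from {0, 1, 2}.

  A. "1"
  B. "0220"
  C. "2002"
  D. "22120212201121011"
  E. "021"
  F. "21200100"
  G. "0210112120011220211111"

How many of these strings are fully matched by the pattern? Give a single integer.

A → no match
B → no match
C → no match
D → no match
E → no match
F → no match
G → no match
Total matched: 0

0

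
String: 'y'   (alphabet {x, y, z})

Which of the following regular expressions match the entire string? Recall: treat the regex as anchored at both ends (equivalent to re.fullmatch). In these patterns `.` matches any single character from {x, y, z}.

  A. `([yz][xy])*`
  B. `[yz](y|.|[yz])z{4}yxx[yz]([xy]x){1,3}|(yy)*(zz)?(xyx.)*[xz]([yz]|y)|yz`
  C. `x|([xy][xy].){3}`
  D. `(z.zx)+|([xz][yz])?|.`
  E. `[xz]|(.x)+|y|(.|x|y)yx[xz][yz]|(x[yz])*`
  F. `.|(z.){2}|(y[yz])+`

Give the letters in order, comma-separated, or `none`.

D, E, F

A → no match
B → no match
C → no match
D → match
E → match
F → match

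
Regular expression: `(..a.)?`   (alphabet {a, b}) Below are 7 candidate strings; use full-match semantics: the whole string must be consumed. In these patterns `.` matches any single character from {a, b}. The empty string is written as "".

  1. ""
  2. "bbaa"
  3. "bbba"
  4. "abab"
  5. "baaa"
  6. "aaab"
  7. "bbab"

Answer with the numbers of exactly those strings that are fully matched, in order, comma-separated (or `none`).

1, 2, 4, 5, 6, 7

1. "" → match
2. "bbaa" → match
3. "bbba" → no match
4. "abab" → match
5. "baaa" → match
6. "aaab" → match
7. "bbab" → match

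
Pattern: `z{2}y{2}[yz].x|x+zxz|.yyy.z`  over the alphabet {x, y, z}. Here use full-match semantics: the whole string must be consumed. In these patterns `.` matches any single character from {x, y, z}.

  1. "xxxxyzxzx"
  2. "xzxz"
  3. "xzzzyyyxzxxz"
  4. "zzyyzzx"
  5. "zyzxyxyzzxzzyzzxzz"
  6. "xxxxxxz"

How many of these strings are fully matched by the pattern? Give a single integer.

2

1 → no match
2 → match
3 → no match
4 → match
5 → no match
6 → no match
Total matched: 2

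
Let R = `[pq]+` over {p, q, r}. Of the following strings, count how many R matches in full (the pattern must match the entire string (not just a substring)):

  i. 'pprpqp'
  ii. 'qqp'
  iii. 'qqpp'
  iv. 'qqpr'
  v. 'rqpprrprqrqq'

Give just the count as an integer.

2

i → no match
ii → match
iii → match
iv → no match
v → no match
Total matched: 2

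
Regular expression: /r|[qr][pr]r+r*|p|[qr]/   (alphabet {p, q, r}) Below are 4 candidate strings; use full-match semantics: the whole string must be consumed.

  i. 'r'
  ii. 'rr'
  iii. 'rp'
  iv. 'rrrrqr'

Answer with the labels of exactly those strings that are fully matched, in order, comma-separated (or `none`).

i

i → match
ii → no match
iii → no match
iv → no match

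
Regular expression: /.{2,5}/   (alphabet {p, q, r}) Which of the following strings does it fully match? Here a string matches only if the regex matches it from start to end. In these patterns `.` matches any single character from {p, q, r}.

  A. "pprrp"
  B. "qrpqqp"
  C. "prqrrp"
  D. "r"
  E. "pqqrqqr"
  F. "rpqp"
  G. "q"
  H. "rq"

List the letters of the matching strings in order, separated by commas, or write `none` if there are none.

A → match
B → no match
C → no match
D → no match
E → no match
F → match
G → no match
H → match

A, F, H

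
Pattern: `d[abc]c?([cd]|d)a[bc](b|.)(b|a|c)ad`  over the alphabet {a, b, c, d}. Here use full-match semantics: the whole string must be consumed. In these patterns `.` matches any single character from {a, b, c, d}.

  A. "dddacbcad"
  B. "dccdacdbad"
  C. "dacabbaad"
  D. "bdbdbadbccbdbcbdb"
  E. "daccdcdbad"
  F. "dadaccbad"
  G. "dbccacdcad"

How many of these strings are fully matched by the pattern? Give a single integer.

A. "dddacbcad" → no match
B. "dccdacdbad" → match
C. "dacabbaad" → match
D → no match — must start with "d"
E. "daccdcdbad" → no match
F. "dadaccbad" → match
G. "dbccacdcad" → match
Total matched: 4

4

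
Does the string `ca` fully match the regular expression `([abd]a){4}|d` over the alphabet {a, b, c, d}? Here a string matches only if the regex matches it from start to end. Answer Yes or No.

No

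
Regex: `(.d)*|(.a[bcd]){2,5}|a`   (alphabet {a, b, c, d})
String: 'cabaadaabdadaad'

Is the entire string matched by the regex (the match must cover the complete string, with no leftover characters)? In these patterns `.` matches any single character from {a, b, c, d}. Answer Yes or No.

Yes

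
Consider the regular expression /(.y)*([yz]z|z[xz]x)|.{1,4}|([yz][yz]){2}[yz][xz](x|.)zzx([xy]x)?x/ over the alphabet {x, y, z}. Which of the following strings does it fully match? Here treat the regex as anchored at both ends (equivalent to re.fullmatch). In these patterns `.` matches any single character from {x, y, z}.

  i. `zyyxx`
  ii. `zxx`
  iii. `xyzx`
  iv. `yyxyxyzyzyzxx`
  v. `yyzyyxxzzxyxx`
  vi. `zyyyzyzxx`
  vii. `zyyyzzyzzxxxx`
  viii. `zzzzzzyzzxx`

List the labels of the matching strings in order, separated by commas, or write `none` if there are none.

i → no match
ii → match
iii → match
iv → match
v → match
vi → match
vii → match
viii → match

ii, iii, iv, v, vi, vii, viii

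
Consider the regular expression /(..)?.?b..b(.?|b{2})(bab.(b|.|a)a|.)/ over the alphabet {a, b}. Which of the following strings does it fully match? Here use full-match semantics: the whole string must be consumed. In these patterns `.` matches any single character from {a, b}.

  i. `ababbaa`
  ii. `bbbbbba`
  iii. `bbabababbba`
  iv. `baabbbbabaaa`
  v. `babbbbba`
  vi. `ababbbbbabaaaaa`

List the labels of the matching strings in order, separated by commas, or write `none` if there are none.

i → match
ii → match
iii → match
iv → match
v → match
vi → no match

i, ii, iii, iv, v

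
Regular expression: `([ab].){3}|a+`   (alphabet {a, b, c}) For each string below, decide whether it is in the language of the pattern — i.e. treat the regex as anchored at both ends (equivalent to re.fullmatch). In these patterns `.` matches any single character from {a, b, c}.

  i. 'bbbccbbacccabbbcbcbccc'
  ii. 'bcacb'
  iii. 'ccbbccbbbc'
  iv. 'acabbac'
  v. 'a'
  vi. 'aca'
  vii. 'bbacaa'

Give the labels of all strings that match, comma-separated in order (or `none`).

v, vii

i → no match
ii → no match
iii → no match
iv → no match
v → match
vi → no match
vii → match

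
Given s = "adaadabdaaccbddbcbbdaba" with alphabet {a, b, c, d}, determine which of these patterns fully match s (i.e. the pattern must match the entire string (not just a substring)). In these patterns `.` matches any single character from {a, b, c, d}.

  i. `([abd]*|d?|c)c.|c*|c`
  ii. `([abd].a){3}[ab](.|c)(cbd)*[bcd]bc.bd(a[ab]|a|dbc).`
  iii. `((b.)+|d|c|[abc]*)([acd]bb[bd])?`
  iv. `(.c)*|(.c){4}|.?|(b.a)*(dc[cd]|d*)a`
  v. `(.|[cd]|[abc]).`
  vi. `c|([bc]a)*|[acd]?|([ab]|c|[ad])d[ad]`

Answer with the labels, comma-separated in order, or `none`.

ii

i → no match
ii → match
iii → no match
iv → no match
v → no match
vi → no match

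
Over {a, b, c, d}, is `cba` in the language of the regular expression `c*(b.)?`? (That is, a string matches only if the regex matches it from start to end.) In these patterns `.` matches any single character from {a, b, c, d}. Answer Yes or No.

Yes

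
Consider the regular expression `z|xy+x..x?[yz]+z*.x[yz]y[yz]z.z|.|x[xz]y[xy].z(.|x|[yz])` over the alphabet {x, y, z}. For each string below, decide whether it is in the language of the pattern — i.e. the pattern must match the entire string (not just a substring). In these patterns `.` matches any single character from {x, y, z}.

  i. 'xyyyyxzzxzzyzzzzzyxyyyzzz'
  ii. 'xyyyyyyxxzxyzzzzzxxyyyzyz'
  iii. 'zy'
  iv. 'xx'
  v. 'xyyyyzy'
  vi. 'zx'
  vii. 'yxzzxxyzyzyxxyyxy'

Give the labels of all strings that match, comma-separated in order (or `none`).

i → match
ii → match
iii → no match
iv → no match
v → no match
vi → no match
vii → no match

i, ii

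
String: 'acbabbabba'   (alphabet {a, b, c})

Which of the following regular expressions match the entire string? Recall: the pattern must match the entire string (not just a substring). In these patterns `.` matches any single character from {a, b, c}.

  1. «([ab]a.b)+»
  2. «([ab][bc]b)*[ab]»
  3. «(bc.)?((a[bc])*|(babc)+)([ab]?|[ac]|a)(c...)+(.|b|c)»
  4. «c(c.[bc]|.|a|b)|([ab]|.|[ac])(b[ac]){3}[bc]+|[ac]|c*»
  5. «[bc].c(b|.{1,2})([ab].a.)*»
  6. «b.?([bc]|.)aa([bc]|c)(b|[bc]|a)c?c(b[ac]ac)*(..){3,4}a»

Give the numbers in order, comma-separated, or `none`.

2

1 → no match — must end with 'b'
2 → match
3 → no match
4 → no match
5 → no match
6 → no match — must start with 'b'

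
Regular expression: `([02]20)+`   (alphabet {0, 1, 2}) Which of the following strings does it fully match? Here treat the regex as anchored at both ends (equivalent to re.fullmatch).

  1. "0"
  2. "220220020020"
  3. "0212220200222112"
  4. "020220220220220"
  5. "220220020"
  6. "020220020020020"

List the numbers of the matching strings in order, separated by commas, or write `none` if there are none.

2, 4, 5, 6

1 → no match — must end with "20"
2 → match
3 → no match — must end with "20"
4 → match
5 → match
6 → match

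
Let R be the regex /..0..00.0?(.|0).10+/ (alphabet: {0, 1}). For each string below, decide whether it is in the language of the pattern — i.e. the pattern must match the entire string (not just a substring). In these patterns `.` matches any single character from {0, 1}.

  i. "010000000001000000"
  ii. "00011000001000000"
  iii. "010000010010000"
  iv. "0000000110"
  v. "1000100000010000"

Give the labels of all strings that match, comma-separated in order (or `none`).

i, ii, iii, v

i → match
ii → match
iii → match
iv → no match
v → match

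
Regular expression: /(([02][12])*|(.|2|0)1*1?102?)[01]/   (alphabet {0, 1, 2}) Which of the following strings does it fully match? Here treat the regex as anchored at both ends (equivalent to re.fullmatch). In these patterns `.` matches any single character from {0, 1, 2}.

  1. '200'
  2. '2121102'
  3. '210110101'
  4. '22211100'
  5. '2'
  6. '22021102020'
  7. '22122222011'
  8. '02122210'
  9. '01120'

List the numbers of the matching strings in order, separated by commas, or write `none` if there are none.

none

1. '200' → no match
2. '2121102' → no match
3. '210110101' → no match
4. '22211100' → no match
5. '2' → no match
6. '22021102020' → no match
7. '22122222011' → no match
8. '02122210' → no match
9. '01120' → no match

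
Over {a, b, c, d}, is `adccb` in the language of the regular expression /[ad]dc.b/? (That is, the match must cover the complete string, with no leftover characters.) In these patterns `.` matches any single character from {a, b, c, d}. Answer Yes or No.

Yes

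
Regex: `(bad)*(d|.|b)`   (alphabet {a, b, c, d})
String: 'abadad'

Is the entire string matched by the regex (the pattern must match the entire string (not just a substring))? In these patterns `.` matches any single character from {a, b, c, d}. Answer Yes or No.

No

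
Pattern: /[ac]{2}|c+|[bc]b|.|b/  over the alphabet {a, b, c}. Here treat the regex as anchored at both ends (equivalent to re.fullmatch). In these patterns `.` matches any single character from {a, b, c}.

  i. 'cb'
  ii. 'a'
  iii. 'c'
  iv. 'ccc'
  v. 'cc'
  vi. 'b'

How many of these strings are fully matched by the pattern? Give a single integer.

i. 'cb' → match
ii. 'a' → match
iii. 'c' → match
iv. 'ccc' → match
v. 'cc' → match
vi. 'b' → match
Total matched: 6

6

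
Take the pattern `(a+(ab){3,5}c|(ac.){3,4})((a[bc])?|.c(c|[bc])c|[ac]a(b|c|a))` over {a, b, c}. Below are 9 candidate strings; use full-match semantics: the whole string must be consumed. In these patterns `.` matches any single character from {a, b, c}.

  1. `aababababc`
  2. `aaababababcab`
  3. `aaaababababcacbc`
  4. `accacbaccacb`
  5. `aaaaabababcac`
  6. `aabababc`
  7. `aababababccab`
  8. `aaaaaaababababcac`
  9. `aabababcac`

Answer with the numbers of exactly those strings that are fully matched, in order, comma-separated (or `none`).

1 → match
2 → match
3 → match
4 → match
5 → match
6 → match
7 → match
8 → match
9 → match

1, 2, 3, 4, 5, 6, 7, 8, 9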